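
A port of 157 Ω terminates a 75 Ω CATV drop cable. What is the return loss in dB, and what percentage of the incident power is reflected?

RL ≈ 9.03 dB; 12.5% of incident power reflected

Γ = (157 − 75)/(157 + 75) = 0.353
RL = −20·log₁₀(0.353) = 9.03 dB
P_refl/P_inc = |Γ|² = 0.125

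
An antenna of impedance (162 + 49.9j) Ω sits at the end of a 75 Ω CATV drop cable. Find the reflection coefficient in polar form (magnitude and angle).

Γ = (Z_L − Z_0)/(Z_L + Z_0) = (87 + j49.9)/(237 + j49.9)
|Γ| = 100/242 = 0.414

Γ ≈ 0.414 ∠ 17.9°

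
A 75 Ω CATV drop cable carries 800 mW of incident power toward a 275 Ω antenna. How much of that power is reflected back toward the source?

P_reflected ≈ 261 mW

Γ = (275 − 75)/(275 + 75) = 0.571
|Γ|² = 0.327
P_refl = |Γ|²·P_inc = 261 mW, P_del = (1 − |Γ|²)·P_inc = 539 mW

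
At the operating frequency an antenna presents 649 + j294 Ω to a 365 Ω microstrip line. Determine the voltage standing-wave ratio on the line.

VSWR ≈ 2.26

Γ = (Z_L − Z_0)/(Z_L + Z_0) = (284 + j294)/(1014 + j294)
|Γ| = 409/1060 = 0.387
VSWR = (1 + |Γ|)/(1 − |Γ|) = 1.39/0.613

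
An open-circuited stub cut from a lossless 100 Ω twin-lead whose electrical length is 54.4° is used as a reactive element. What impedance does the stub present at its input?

tan(βl) = 1.4
For an open-circuited stub, Z_in = −jZ_0·cot(βl) = −jZ_0/tan(βl)

Z_in ≈ −j71.6 Ω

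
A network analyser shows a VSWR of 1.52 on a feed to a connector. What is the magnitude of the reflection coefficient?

|Γ| = (S − 1)/(S + 1) = (1.52 − 1)/(1.52 + 1) = 0.52/2.52

|Γ| ≈ 0.206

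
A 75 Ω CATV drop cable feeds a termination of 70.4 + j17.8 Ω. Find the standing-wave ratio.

VSWR ≈ 1.29

Γ = (Z_L − Z_0)/(Z_L + Z_0) = (-4.6 + j17.8)/(145.4 + j17.8)
|Γ| = 18.4/146 = 0.126
VSWR = (1 + |Γ|)/(1 − |Γ|) = 1.13/0.874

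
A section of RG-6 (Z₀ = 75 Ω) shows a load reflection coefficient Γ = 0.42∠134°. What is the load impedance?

Z_L = Z_0·(1 + Γ)/(1 − Γ) = 75·(0.708 + j0.302)/(1.29 − j0.302)

Z_L ≈ 35.1 + j25.8 Ω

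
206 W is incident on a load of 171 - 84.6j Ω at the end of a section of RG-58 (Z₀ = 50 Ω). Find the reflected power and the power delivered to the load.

P_reflected ≈ 80.2 W; P_delivered ≈ 126 W

|Γ| = |(121 − j84.6)/(221 − j84.6)| = 0.624
|Γ|² = 0.389
P_refl = |Γ|²·P_inc = 80.2 W, P_del = (1 − |Γ|²)·P_inc = 126 W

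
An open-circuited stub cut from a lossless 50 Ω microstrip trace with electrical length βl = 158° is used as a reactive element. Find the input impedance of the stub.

Z_in ≈ +j124 Ω

tan(βl) = -0.404
For an open-circuited stub, Z_in = −jZ_0·cot(βl) = −jZ_0/tan(βl)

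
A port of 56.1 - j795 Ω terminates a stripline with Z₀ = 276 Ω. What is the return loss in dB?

RL ≈ 0.378 dB

Γ = (-219.9 − j795)/(332.1 − j795), |Γ| = 0.957
RL = −20·log₁₀|Γ| = −20·log₁₀(0.957)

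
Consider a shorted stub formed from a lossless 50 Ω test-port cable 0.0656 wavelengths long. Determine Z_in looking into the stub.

βl = 2π × 0.0656 = 23.6°
tan(βl) = 0.437
For a shorted stub, Z_in = jZ_0·tan(βl)

Z_in ≈ +j21.9 Ω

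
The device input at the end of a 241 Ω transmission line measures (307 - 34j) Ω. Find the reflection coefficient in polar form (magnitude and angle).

Γ = (Z_L − Z_0)/(Z_L + Z_0) = (66 − j34)/(548 − j34)
|Γ| = 74.2/549 = 0.135

Γ ≈ 0.135 ∠ -23.7°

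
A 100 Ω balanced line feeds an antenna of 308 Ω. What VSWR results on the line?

For a purely resistive load, VSWR = R_L/Z_0 or Z_0/R_L (whichever > 1) = 308/100

VSWR ≈ 3.08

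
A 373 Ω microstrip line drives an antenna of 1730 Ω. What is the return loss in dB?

Γ = (1730 − 373)/(1730 + 373) = 0.645
RL = −20·log₁₀|Γ| = −20·log₁₀(0.645)

RL ≈ 3.81 dB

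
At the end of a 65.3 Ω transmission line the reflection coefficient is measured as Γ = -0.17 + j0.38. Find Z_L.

Z_L = Z_0·(1 + Γ)/(1 − Γ) = 65.3·(0.83 + j0.38)/(1.17 − j0.38)

Z_L ≈ 35.7 + j32.8 Ω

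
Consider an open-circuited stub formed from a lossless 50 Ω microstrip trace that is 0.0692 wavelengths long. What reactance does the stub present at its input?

X_in ≈ -108 Ω (capacitive)

βl = 2π × 0.0692 = 24.9°
tan(βl) = 0.464
For an open-circuited stub, Z_in = −jZ_0·cot(βl) = −jZ_0/tan(βl)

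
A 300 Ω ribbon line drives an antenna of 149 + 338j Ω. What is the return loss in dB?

RL ≈ 3.63 dB

Γ = (-151 + j338)/(449 + j338), |Γ| = 0.659
RL = −20·log₁₀|Γ| = −20·log₁₀(0.659)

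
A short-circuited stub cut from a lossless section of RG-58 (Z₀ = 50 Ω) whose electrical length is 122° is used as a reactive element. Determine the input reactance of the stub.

X_in ≈ -80 Ω (capacitive)

tan(βl) = -1.6
For a short-circuited stub, Z_in = jZ_0·tan(βl)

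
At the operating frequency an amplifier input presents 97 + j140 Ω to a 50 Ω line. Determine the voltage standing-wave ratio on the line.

Γ = (Z_L − Z_0)/(Z_L + Z_0) = (47 + j140)/(147 + j140)
|Γ| = 148/203 = 0.727
VSWR = (1 + |Γ|)/(1 − |Γ|) = 1.73/0.273

VSWR ≈ 6.34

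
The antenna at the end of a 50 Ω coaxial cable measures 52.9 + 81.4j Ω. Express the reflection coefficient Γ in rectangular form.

Γ ≈ 0.402 + j0.473

Γ = (Z_L − Z_0)/(Z_L + Z_0) = (2.9 + j81.4)/(102.9 + j81.4)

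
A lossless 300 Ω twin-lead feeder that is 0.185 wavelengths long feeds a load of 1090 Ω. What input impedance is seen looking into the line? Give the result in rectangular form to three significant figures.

Z_in ≈ 96.7 − j118 Ω

βl = 2π × 0.185 = 66.6°
tan(βl) = tan(66.6°) = 2.31
Z_in = Z_0·(Z_L + jZ_0·tanβl)/(Z_0 + jZ_L·tanβl)
     = 300·(1090 + j693)/(300 + j2520)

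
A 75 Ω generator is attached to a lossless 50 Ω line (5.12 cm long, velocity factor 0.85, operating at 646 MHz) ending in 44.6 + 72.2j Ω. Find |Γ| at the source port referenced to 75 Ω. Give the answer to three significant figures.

λ = v/f = 0.85·c / 646 MHz = 0.395 m
βl = 2π·l/λ = 2π × 0.13 = 46.7°
tan(βl) = 1.06
Z_in = Z_0·(Z_L + jZ_0·tanβl)/(Z_0 + jZ_L·tanβl) = 80.4 − j92.3 Ω
Γ_s = (Z_in − Z_s)/(Z_in + Z_s) = (5.43 − j92.3)/(155 − j92.3), |Γ_s| = 0.512

|Γ| ≈ 0.512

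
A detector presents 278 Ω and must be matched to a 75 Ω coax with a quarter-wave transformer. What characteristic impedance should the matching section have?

Z_qwt ≈ 144 Ω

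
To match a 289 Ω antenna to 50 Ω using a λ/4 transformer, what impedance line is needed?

Z_qwt = √(Z_0·R_L) = √(50 × 289) = √14450

Z_qwt ≈ 120 Ω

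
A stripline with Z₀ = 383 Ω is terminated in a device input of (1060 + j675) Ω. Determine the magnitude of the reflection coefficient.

|Γ| ≈ 0.6

Γ = (Z_L − Z_0)/(Z_L + Z_0) = (677 + j675)/(1443 + j675)
|Γ| = 956/1590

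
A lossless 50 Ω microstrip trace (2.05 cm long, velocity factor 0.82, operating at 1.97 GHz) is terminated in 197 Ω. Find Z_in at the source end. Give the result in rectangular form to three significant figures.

λ = v/f = 0.82·c / 1.97 GHz = 0.125 m
βl = 2π·l/λ = 2π × 0.164 = 59.1°
tan(βl) = tan(59.1°) = 1.67
Z_in = Z_0·(Z_L + jZ_0·tanβl)/(Z_0 + jZ_L·tanβl)
     = 50·(197 + j83.5)/(50 + j329)

Z_in ≈ 16.8 − j27.4 Ω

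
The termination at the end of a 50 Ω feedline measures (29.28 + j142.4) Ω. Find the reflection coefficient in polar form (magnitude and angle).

Γ ≈ 0.883 ∠ 37.4°

Γ = (Z_L − Z_0)/(Z_L + Z_0) = (-20.72 + j142.4)/(79.28 + j142.4)
|Γ| = 144/163 = 0.883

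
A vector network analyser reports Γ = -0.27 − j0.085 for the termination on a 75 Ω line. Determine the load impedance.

Z_L ≈ 42.6 − j7.87 Ω

Z_L = Z_0·(1 + Γ)/(1 − Γ) = 75·(0.73 − j0.085)/(1.27 + j0.085)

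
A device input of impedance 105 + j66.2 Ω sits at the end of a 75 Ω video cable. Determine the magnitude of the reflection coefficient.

Γ = (Z_L − Z_0)/(Z_L + Z_0) = (30 + j66.2)/(180 + j66.2)
|Γ| = 72.7/192

|Γ| ≈ 0.379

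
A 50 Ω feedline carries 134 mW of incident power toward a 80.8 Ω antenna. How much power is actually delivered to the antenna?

P_delivered ≈ 127 mW

Γ = (80.8 − 50)/(80.8 + 50) = 0.235
|Γ|² = 0.0554
P_refl = |Γ|²·P_inc = 7.43 mW, P_del = (1 − |Γ|²)·P_inc = 127 mW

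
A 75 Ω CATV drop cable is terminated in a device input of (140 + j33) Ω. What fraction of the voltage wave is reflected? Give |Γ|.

|Γ| ≈ 0.335

Γ = (Z_L − Z_0)/(Z_L + Z_0) = (65 + j33)/(215 + j33)
|Γ| = 72.9/218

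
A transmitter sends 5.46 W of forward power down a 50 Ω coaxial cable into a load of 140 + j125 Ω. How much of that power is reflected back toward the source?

P_reflected ≈ 2.5 W

|Γ| = |(90 + j125)/(190 + j125)| = 0.677
|Γ|² = 0.459
P_refl = |Γ|²·P_inc = 2.5 W, P_del = (1 − |Γ|²)·P_inc = 2.96 W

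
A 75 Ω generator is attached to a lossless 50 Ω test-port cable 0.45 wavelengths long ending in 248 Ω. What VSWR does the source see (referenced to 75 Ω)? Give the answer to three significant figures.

VSWR ≈ 3.72

βl = 2π × 0.45 = 162°
tan(βl) = -0.325
Z_in = Z_0·(Z_L + jZ_0·tanβl)/(Z_0 + jZ_L·tanβl) = 76.2 + j107 Ω
Γ_s = (Z_in − Z_s)/(Z_in + Z_s) = (1.22 + j107)/(151 + j107), |Γ_s| = 0.576
VSWR = (1 + |Γ_s|)/(1 − |Γ_s|)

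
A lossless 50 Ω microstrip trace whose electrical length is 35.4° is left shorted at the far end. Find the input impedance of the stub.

tan(βl) = 0.711
For a shorted stub, Z_in = jZ_0·tan(βl)

Z_in ≈ +j35.5 Ω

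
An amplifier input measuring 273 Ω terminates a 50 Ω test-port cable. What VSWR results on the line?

VSWR ≈ 5.46

For a purely resistive load, VSWR = R_L/Z_0 or Z_0/R_L (whichever > 1) = 273/50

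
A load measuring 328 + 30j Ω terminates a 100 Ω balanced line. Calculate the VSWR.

Γ = (Z_L − Z_0)/(Z_L + Z_0) = (228 + j30)/(428 + j30)
|Γ| = 230/429 = 0.536
VSWR = (1 + |Γ|)/(1 − |Γ|) = 1.54/0.464

VSWR ≈ 3.31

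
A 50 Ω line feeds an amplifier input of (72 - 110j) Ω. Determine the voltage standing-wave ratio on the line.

Γ = (Z_L − Z_0)/(Z_L + Z_0) = (22 − j110)/(122 − j110)
|Γ| = 112/164 = 0.683
VSWR = (1 + |Γ|)/(1 − |Γ|) = 1.68/0.317

VSWR ≈ 5.31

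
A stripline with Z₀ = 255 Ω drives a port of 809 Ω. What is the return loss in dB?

Γ = (809 − 255)/(809 + 255) = 0.521
RL = −20·log₁₀|Γ| = −20·log₁₀(0.521)

RL ≈ 5.67 dB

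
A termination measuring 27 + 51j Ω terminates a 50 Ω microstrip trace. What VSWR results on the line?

VSWR ≈ 4.07

Γ = (Z_L − Z_0)/(Z_L + Z_0) = (-23 + j51)/(77 + j51)
|Γ| = 55.9/92.4 = 0.606
VSWR = (1 + |Γ|)/(1 − |Γ|) = 1.61/0.394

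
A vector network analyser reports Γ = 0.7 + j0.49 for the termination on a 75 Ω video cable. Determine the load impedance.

Z_L ≈ 61.3 + j223 Ω

Z_L = Z_0·(1 + Γ)/(1 − Γ) = 75·(1.7 + j0.49)/(0.3 − j0.49)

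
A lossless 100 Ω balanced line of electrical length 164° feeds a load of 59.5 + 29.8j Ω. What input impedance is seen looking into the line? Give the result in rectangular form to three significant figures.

tan(βl) = tan(164°) = -0.287
Z_in = Z_0·(Z_L + jZ_0·tanβl)/(Z_0 + jZ_L·tanβl)
     = 100·(59.5 + j1.13)/(109 − j17.1)

Z_in ≈ 53.3 + j9.42 Ω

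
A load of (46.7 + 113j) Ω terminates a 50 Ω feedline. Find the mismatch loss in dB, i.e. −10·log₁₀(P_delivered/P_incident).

mismatch loss ≈ 3.74 dB

Γ = (-3.3 + j113)/(96.7 + j113), |Γ| = 0.76
|Γ|² = 0.578, so P_del/P_inc = 1 − |Γ|² = 0.422
ML = −10·log₁₀(1 − |Γ|²)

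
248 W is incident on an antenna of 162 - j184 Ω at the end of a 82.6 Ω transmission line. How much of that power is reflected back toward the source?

P_reflected ≈ 106 W

|Γ| = |(79.4 − j184)/(244.6 − j184)| = 0.655
|Γ|² = 0.429
P_refl = |Γ|²·P_inc = 106 W, P_del = (1 − |Γ|²)·P_inc = 142 W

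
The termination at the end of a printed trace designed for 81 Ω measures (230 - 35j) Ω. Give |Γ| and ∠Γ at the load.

Γ ≈ 0.489 ∠ -6.8°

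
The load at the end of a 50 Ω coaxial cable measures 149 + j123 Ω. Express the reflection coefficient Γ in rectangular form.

Γ = (Z_L − Z_0)/(Z_L + Z_0) = (99 + j123)/(199 + j123)

Γ ≈ 0.636 + j0.225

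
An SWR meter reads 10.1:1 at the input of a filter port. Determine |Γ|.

|Γ| = (S − 1)/(S + 1) = (10.1 − 1)/(10.1 + 1) = 9.1/11.1

|Γ| ≈ 0.82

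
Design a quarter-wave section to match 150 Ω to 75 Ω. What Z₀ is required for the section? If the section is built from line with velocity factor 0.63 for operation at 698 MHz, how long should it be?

Z_qwt ≈ 106 Ω; length ≈ 6.77 cm

Z_qwt = √(Z_0·R_L) = √(75 × 150) = √11250
λ = 0.63·c/f = 0.271 m, so l = λ/4 = 0.0677 m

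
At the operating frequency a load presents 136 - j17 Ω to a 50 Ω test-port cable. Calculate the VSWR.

VSWR ≈ 2.77

Γ = (Z_L − Z_0)/(Z_L + Z_0) = (86 − j17)/(186 − j17)
|Γ| = 87.7/187 = 0.469
VSWR = (1 + |Γ|)/(1 − |Γ|) = 1.47/0.531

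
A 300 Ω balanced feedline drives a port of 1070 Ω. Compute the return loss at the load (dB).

RL ≈ 5 dB

Γ = (1070 − 300)/(1070 + 300) = 0.562
RL = −20·log₁₀|Γ| = −20·log₁₀(0.562)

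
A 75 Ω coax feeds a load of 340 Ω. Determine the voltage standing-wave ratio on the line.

VSWR ≈ 4.53

For a purely resistive load, VSWR = R_L/Z_0 or Z_0/R_L (whichever > 1) = 340/75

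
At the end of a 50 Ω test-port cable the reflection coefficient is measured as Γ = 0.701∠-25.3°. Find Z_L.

Z_L ≈ 114 − j134 Ω

Z_L = Z_0·(1 + Γ)/(1 − Γ) = 50·(1.63 − j0.3)/(0.366 + j0.3)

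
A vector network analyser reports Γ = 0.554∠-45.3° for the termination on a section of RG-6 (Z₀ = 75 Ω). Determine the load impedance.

Z_L ≈ 98.5 − j112 Ω

Z_L = Z_0·(1 + Γ)/(1 − Γ) = 75·(1.39 − j0.394)/(0.61 + j0.394)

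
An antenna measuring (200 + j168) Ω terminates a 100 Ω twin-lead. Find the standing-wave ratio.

VSWR ≈ 3.64

Γ = (Z_L − Z_0)/(Z_L + Z_0) = (100 + j168)/(300 + j168)
|Γ| = 196/344 = 0.569
VSWR = (1 + |Γ|)/(1 − |Γ|) = 1.57/0.431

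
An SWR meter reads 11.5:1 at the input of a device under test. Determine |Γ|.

|Γ| ≈ 0.84

|Γ| = (S − 1)/(S + 1) = (11.5 − 1)/(11.5 + 1) = 10.5/12.5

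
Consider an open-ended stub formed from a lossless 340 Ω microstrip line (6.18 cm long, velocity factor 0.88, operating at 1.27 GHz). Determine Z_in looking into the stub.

λ = v/f = 0.88·c / 1.27 GHz = 0.208 m
βl = 2π·l/λ = 2π × 0.297 = 107°
tan(βl) = -3.27
For an open-ended stub, Z_in = −jZ_0·cot(βl) = −jZ_0/tan(βl)

Z_in ≈ +j104 Ω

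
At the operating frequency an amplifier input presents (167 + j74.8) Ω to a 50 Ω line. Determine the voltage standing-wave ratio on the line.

VSWR ≈ 4.06

Γ = (Z_L − Z_0)/(Z_L + Z_0) = (117 + j74.8)/(217 + j74.8)
|Γ| = 139/230 = 0.605
VSWR = (1 + |Γ|)/(1 − |Γ|) = 1.61/0.395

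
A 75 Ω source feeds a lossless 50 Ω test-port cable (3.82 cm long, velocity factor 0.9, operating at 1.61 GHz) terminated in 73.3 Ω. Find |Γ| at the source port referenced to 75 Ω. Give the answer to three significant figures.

λ = v/f = 0.9·c / 1.61 GHz = 0.168 m
βl = 2π·l/λ = 2π × 0.228 = 82°
tan(βl) = 7.12
Z_in = Z_0·(Z_L + jZ_0·tanβl)/(Z_0 + jZ_L·tanβl) = 34.5 − j3.72 Ω
Γ_s = (Z_in − Z_s)/(Z_in + Z_s) = (-40.5 − j3.72)/(109 − j3.72), |Γ_s| = 0.372

|Γ| ≈ 0.372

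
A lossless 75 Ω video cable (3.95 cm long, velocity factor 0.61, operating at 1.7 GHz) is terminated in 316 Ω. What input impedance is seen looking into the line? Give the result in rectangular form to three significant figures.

λ = v/f = 0.61·c / 1.7 GHz = 0.108 m
βl = 2π·l/λ = 2π × 0.367 = 132°
tan(βl) = tan(132°) = -1.11
Z_in = Z_0·(Z_L + jZ_0·tanβl)/(Z_0 + jZ_L·tanβl)
     = 75·(316 − j83)/(75 − j350)

Z_in ≈ 30.9 + j61.1 Ω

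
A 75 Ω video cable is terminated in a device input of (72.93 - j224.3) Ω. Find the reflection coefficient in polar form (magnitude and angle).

Γ ≈ 0.835 ∠ -33.9°

Γ = (Z_L − Z_0)/(Z_L + Z_0) = (-2.07 − j224.3)/(147.9 − j224.3)
|Γ| = 224/269 = 0.835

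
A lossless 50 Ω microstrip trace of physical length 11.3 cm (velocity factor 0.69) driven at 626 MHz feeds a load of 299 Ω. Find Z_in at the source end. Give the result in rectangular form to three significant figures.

Z_in ≈ 11.8 + j31.2 Ω

λ = v/f = 0.69·c / 626 MHz = 0.331 m
βl = 2π·l/λ = 2π × 0.342 = 123°
tan(βl) = tan(123°) = -1.54
Z_in = Z_0·(Z_L + jZ_0·tanβl)/(Z_0 + jZ_L·tanβl)
     = 50·(299 − j76.9)/(50 − j460)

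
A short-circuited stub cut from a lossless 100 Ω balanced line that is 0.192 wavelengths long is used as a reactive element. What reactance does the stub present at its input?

X_in ≈ 262 Ω (inductive)

βl = 2π × 0.192 = 69.1°
tan(βl) = 2.62
For a short-circuited stub, Z_in = jZ_0·tan(βl)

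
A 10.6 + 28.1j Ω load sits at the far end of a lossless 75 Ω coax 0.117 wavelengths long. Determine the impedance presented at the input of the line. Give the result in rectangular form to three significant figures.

Z_in ≈ 42.5 + j137 Ω

βl = 2π × 0.117 = 42.1°
tan(βl) = tan(42.1°) = 0.904
Z_in = Z_0·(Z_L + jZ_0·tanβl)/(Z_0 + jZ_L·tanβl)
     = 75·(10.6 + j95.9)/(49.6 + j9.58)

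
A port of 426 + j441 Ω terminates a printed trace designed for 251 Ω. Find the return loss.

RL ≈ 4.62 dB

Γ = (175 + j441)/(677 + j441), |Γ| = 0.587
RL = −20·log₁₀|Γ| = −20·log₁₀(0.587)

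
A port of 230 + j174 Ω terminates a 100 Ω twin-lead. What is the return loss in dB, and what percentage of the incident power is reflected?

RL ≈ 4.7 dB; 33.9% of incident power reflected

Γ = (130 + j174)/(330 + j174), |Γ| = 0.582
RL = −20·log₁₀(0.582) = 4.7 dB
P_refl/P_inc = |Γ|² = 0.339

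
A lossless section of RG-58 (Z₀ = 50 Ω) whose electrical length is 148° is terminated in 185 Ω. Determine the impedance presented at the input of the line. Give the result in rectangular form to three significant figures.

tan(βl) = tan(148°) = -0.625
Z_in = Z_0·(Z_L + jZ_0·tanβl)/(Z_0 + jZ_L·tanβl)
     = 50·(185 − j31.2)/(50 − j116)

Z_in ≈ 40.5 + j62.5 Ω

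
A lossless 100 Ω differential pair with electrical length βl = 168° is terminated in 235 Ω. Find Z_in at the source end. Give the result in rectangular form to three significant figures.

tan(βl) = tan(168°) = -0.213
Z_in = Z_0·(Z_L + jZ_0·tanβl)/(Z_0 + jZ_L·tanβl)
     = 100·(235 − j21.3)/(100 − j50)

Z_in ≈ 197 + j76.9 Ω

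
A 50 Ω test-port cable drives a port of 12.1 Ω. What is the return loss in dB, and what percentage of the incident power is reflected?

RL ≈ 4.29 dB; 37.2% of incident power reflected

Γ = (12.1 − 50)/(12.1 + 50) = -0.61
RL = −20·log₁₀(0.61) = 4.29 dB
P_refl/P_inc = |Γ|² = 0.372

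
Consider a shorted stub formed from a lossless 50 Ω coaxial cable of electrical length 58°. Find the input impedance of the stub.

tan(βl) = 1.6
For a shorted stub, Z_in = jZ_0·tan(βl)

Z_in ≈ +j80 Ω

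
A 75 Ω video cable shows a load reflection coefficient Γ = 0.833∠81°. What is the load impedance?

Z_L = Z_0·(1 + Γ)/(1 − Γ) = 75·(1.13 + j0.823)/(0.87 − j0.823)

Z_L ≈ 16 + j86.1 Ω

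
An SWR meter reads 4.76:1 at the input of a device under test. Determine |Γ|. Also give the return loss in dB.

|Γ| ≈ 0.653; return loss ≈ 3.7 dB

|Γ| = (S − 1)/(S + 1) = (4.76 − 1)/(4.76 + 1) = 3.76/5.76
RL = −20·log₁₀|Γ| = −20·log₁₀(0.653)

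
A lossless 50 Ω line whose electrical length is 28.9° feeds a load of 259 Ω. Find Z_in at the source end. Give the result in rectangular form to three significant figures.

tan(βl) = tan(28.9°) = 0.552
Z_in = Z_0·(Z_L + jZ_0·tanβl)/(Z_0 + jZ_L·tanβl)
     = 50·(259 + j27.6)/(50 + j143)

Z_in ≈ 36.8 − j77.7 Ω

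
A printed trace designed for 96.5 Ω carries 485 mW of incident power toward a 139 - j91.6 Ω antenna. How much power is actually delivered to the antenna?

P_delivered ≈ 408 mW

|Γ| = |(42.5 − j91.6)/(235.5 − j91.6)| = 0.4
|Γ|² = 0.16
P_refl = |Γ|²·P_inc = 77.5 mW, P_del = (1 − |Γ|²)·P_inc = 408 mW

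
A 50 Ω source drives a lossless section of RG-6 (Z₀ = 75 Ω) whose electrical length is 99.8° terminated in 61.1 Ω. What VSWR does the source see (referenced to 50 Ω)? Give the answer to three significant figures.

VSWR ≈ 1.83

tan(βl) = -5.79
Z_in = Z_0·(Z_L + jZ_0·tanβl)/(Z_0 + jZ_L·tanβl) = 90.7 − j6.28 Ω
Γ_s = (Z_in − Z_s)/(Z_in + Z_s) = (40.7 − j6.28)/(141 − j6.28), |Γ_s| = 0.293
VSWR = (1 + |Γ_s|)/(1 − |Γ_s|)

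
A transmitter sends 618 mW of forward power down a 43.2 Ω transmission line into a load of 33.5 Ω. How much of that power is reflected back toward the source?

Γ = (33.5 − 43.2)/(33.5 + 43.2) = -0.126
|Γ|² = 0.016
P_refl = |Γ|²·P_inc = 9.88 mW, P_del = (1 − |Γ|²)·P_inc = 608 mW

P_reflected ≈ 9.88 mW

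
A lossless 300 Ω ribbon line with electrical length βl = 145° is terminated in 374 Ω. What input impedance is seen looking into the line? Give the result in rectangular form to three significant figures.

Z_in ≈ 316 + j66.1 Ω

tan(βl) = tan(145°) = -0.7
Z_in = Z_0·(Z_L + jZ_0·tanβl)/(Z_0 + jZ_L·tanβl)
     = 300·(374 − j210)/(300 − j262)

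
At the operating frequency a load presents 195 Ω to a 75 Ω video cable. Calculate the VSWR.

VSWR ≈ 2.6

Γ = (195 − 75)/(195 + 75) = 0.444
VSWR = (1 + 0.444)/(1 − 0.444)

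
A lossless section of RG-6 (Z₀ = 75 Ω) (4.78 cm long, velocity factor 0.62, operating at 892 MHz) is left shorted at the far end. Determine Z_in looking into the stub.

Z_in ≈ +j572 Ω

λ = v/f = 0.62·c / 892 MHz = 0.209 m
βl = 2π·l/λ = 2π × 0.229 = 82.5°
tan(βl) = 7.62
For a shorted stub, Z_in = jZ_0·tan(βl)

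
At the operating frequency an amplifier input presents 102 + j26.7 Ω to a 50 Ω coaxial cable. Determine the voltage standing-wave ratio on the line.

Γ = (Z_L − Z_0)/(Z_L + Z_0) = (52 + j26.7)/(152 + j26.7)
|Γ| = 58.5/154 = 0.379
VSWR = (1 + |Γ|)/(1 − |Γ|) = 1.38/0.621

VSWR ≈ 2.22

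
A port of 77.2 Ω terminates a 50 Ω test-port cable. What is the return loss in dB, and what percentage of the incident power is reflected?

Γ = (77.2 − 50)/(77.2 + 50) = 0.214
RL = −20·log₁₀(0.214) = 13.4 dB
P_refl/P_inc = |Γ|² = 0.0457

RL ≈ 13.4 dB; 4.57% of incident power reflected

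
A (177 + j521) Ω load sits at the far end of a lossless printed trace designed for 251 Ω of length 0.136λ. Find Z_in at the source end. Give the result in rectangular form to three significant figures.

Z_in ≈ 160 − j491 Ω

βl = 2π × 0.136 = 49°
tan(βl) = tan(49°) = 1.15
Z_in = Z_0·(Z_L + jZ_0·tanβl)/(Z_0 + jZ_L·tanβl)
     = 251·(177 + j809)/(-347 + j203)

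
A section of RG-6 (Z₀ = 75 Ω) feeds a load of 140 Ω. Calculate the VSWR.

Γ = (140 − 75)/(140 + 75) = 0.302
VSWR = (1 + 0.302)/(1 − 0.302)

VSWR ≈ 1.87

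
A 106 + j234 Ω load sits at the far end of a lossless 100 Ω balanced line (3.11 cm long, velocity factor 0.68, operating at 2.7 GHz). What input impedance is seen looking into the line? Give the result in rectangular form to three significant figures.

λ = v/f = 0.68·c / 2.7 GHz = 0.0756 m
βl = 2π·l/λ = 2π × 0.412 = 148°
tan(βl) = tan(148°) = -0.62
Z_in = Z_0·(Z_L + jZ_0·tanβl)/(Z_0 + jZ_L·tanβl)
     = 100·(106 + j172)/(245 − j65.8)

Z_in ≈ 22.8 + j76.2 Ω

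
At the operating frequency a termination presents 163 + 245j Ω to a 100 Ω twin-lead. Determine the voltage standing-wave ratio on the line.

Γ = (Z_L − Z_0)/(Z_L + Z_0) = (63 + j245)/(263 + j245)
|Γ| = 253/359 = 0.704
VSWR = (1 + |Γ|)/(1 − |Γ|) = 1.7/0.296

VSWR ≈ 5.75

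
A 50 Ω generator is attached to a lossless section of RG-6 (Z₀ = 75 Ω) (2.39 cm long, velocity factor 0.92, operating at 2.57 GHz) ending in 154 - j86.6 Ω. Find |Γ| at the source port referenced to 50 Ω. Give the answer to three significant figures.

|Γ| ≈ 0.311

λ = v/f = 0.92·c / 2.57 GHz = 0.107 m
βl = 2π·l/λ = 2π × 0.223 = 80.1°
tan(βl) = 5.74
Z_in = Z_0·(Z_L + jZ_0·tanβl)/(Z_0 + jZ_L·tanβl) = 26.5 + j4.1 Ω
Γ_s = (Z_in − Z_s)/(Z_in + Z_s) = (-23.5 + j4.1)/(76.5 + j4.1), |Γ_s| = 0.311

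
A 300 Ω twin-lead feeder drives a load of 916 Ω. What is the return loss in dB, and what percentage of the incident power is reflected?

Γ = (916 − 300)/(916 + 300) = 0.507
RL = −20·log₁₀(0.507) = 5.91 dB
P_refl/P_inc = |Γ|² = 0.257

RL ≈ 5.91 dB; 25.7% of incident power reflected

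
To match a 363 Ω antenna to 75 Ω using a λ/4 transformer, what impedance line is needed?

Z_qwt ≈ 165 Ω

Z_qwt = √(Z_0·R_L) = √(75 × 363) = √27220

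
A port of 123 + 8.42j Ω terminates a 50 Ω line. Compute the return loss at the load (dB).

Γ = (73 + j8.42)/(173 + j8.42), |Γ| = 0.424
RL = −20·log₁₀|Γ| = −20·log₁₀(0.424)

RL ≈ 7.45 dB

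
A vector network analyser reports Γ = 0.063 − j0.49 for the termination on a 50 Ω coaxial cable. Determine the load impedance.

Z_L = Z_0·(1 + Γ)/(1 − Γ) = 50·(1.06 − j0.49)/(0.937 + j0.49)

Z_L ≈ 33.8 − j43.8 Ω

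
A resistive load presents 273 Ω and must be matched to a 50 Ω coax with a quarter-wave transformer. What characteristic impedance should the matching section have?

Z_qwt ≈ 117 Ω

Z_qwt = √(Z_0·R_L) = √(50 × 273) = √13650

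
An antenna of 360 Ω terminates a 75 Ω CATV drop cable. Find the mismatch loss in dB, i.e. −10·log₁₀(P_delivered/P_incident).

Γ = (360 − 75)/(360 + 75) = 0.655
|Γ|² = 0.429, so P_del/P_inc = 1 − |Γ|² = 0.571
ML = −10·log₁₀(1 − |Γ|²)

mismatch loss ≈ 2.44 dB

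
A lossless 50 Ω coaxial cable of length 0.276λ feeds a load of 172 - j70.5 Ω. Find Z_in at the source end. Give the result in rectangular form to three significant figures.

βl = 2π × 0.276 = 99.4°
tan(βl) = tan(99.4°) = -6.07
Z_in = Z_0·(Z_L + jZ_0·tanβl)/(Z_0 + jZ_L·tanβl)
     = 50·(172 − j374)/(-378 − j1040)

Z_in ≈ 13.2 + j13 Ω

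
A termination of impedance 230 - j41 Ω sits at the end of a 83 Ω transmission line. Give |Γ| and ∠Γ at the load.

Γ ≈ 0.483 ∠ -8.12°

Γ = (Z_L − Z_0)/(Z_L + Z_0) = (147 − j41)/(313 − j41)
|Γ| = 153/316 = 0.483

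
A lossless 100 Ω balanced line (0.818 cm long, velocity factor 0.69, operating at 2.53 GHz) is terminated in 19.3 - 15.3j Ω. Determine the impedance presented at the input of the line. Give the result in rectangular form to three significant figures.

Z_in ≈ 23.5 + j48.6 Ω

λ = v/f = 0.69·c / 2.53 GHz = 0.0818 m
βl = 2π·l/λ = 2π × 0.1 = 36°
tan(βl) = tan(36°) = 0.726
Z_in = Z_0·(Z_L + jZ_0·tanβl)/(Z_0 + jZ_L·tanβl)
     = 100·(19.3 + j57.3)/(111 + j14)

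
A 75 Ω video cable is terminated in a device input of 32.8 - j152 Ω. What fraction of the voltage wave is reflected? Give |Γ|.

Γ = (Z_L − Z_0)/(Z_L + Z_0) = (-42.2 − j152)/(107.8 − j152)
|Γ| = 158/186

|Γ| ≈ 0.847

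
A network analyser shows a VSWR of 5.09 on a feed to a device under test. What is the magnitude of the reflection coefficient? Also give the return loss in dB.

|Γ| ≈ 0.672; return loss ≈ 3.46 dB

|Γ| = (S − 1)/(S + 1) = (5.09 − 1)/(5.09 + 1) = 4.09/6.09
RL = −20·log₁₀|Γ| = −20·log₁₀(0.672)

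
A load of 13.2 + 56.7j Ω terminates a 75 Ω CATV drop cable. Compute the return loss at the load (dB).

RL ≈ 1.94 dB

Γ = (-61.8 + j56.7)/(88.2 + j56.7), |Γ| = 0.8
RL = −20·log₁₀|Γ| = −20·log₁₀(0.8)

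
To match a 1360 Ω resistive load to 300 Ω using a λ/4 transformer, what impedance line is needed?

Z_qwt = √(Z_0·R_L) = √(300 × 1360) = √408000

Z_qwt ≈ 639 Ω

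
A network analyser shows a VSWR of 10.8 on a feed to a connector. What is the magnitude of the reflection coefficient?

|Γ| ≈ 0.831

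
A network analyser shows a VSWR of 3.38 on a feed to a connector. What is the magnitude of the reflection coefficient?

|Γ| ≈ 0.543

|Γ| = (S − 1)/(S + 1) = (3.38 − 1)/(3.38 + 1) = 2.38/4.38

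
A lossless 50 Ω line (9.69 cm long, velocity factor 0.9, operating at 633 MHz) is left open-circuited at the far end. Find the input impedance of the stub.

λ = v/f = 0.9·c / 633 MHz = 0.427 m
βl = 2π·l/λ = 2π × 0.227 = 81.8°
tan(βl) = 6.93
For an open-circuited stub, Z_in = −jZ_0·cot(βl) = −jZ_0/tan(βl)

Z_in ≈ −j7.22 Ω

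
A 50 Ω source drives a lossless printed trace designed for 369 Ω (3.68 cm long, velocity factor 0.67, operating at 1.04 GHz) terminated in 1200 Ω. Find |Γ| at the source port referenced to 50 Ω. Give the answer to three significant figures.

λ = v/f = 0.67·c / 1.04 GHz = 0.193 m
βl = 2π·l/λ = 2π × 0.19 = 68.5°
tan(βl) = 2.54
Z_in = Z_0·(Z_L + jZ_0·tanβl)/(Z_0 + jZ_L·tanβl) = 129 − j129 Ω
Γ_s = (Z_in − Z_s)/(Z_in + Z_s) = (79.1 − j129)/(179 − j129), |Γ_s| = 0.686

|Γ| ≈ 0.686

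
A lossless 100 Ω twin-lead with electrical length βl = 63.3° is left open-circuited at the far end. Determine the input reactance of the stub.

X_in ≈ -50.3 Ω (capacitive)

tan(βl) = 1.99
For an open-circuited stub, Z_in = −jZ_0·cot(βl) = −jZ_0/tan(βl)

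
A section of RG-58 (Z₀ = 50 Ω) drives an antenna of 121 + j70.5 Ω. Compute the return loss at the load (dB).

RL ≈ 5.34 dB

Γ = (71 + j70.5)/(171 + j70.5), |Γ| = 0.541
RL = −20·log₁₀|Γ| = −20·log₁₀(0.541)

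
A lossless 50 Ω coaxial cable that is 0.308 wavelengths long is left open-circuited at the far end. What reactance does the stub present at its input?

βl = 2π × 0.308 = 111°
tan(βl) = -2.62
For an open-circuited stub, Z_in = −jZ_0·cot(βl) = −jZ_0/tan(βl)

X_in ≈ 19.1 Ω (inductive)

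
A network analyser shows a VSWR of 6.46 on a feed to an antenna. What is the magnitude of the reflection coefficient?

|Γ| ≈ 0.732

|Γ| = (S − 1)/(S + 1) = (6.46 − 1)/(6.46 + 1) = 5.46/7.46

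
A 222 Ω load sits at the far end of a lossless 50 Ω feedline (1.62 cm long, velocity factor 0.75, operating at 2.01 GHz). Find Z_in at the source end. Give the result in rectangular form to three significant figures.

Z_in ≈ 17.5 − j35.8 Ω

λ = v/f = 0.75·c / 2.01 GHz = 0.112 m
βl = 2π·l/λ = 2π × 0.145 = 52.1°
tan(βl) = tan(52.1°) = 1.28
Z_in = Z_0·(Z_L + jZ_0·tanβl)/(Z_0 + jZ_L·tanβl)
     = 50·(222 + j64.2)/(50 + j285)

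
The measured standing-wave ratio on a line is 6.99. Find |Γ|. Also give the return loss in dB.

|Γ| = (S − 1)/(S + 1) = (6.99 − 1)/(6.99 + 1) = 5.99/7.99
RL = −20·log₁₀|Γ| = −20·log₁₀(0.75)

|Γ| ≈ 0.75; return loss ≈ 2.5 dB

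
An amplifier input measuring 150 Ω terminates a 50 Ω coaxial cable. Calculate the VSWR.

VSWR ≈ 3

For a purely resistive load, VSWR = R_L/Z_0 or Z_0/R_L (whichever > 1) = 150/50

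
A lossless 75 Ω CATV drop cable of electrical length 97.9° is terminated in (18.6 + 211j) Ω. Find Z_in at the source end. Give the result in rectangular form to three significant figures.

tan(βl) = tan(97.9°) = -7.21
Z_in = Z_0·(Z_L + jZ_0·tanβl)/(Z_0 + jZ_L·tanβl)
     = 75·(18.6 − j329)/(1600 − j134)

Z_in ≈ 2.16 − j15.3 Ω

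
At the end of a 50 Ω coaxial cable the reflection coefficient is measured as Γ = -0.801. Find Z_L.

Z_L = Z_0·(1 + Γ)/(1 − Γ) = 50·(0.199)/(1.8)

Z_L ≈ 5.52 Ω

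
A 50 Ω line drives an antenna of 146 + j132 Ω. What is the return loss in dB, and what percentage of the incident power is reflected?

Γ = (96 + j132)/(196 + j132), |Γ| = 0.691
RL = −20·log₁₀(0.691) = 3.21 dB
P_refl/P_inc = |Γ|² = 0.477

RL ≈ 3.21 dB; 47.7% of incident power reflected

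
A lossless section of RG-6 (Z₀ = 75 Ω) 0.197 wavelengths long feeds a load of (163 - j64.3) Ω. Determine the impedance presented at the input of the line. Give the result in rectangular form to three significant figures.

βl = 2π × 0.197 = 70.9°
tan(βl) = tan(70.9°) = 2.89
Z_in = Z_0·(Z_L + jZ_0·tanβl)/(Z_0 + jZ_L·tanβl)
     = 75·(163 + j153)/(261 + j471)

Z_in ≈ 29.6 − j9.57 Ω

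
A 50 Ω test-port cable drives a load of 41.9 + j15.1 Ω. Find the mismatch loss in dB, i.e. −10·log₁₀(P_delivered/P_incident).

Γ = (-8.1 + j15.1)/(91.9 + j15.1), |Γ| = 0.184
|Γ|² = 0.0339, so P_del/P_inc = 1 − |Γ|² = 0.966
ML = −10·log₁₀(1 − |Γ|²)

mismatch loss ≈ 0.15 dB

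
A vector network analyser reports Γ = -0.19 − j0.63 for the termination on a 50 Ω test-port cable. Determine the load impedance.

Z_L = Z_0·(1 + Γ)/(1 − Γ) = 50·(0.81 − j0.63)/(1.19 + j0.63)

Z_L ≈ 15.6 − j34.7 Ω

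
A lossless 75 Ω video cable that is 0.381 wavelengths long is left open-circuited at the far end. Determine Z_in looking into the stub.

βl = 2π × 0.381 = 137°
tan(βl) = -0.927
For an open-circuited stub, Z_in = −jZ_0·cot(βl) = −jZ_0/tan(βl)

Z_in ≈ +j80.9 Ω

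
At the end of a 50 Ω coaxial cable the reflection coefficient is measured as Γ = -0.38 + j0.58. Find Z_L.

Z_L ≈ 11.6 + j25.9 Ω

Z_L = Z_0·(1 + Γ)/(1 − Γ) = 50·(0.62 + j0.58)/(1.38 − j0.58)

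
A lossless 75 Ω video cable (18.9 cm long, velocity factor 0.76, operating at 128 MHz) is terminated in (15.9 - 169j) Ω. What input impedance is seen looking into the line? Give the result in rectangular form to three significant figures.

Z_in ≈ 3.34 − j39.9 Ω

λ = v/f = 0.76·c / 128 MHz = 1.78 m
βl = 2π·l/λ = 2π × 0.106 = 38.2°
tan(βl) = tan(38.2°) = 0.787
Z_in = Z_0·(Z_L + jZ_0·tanβl)/(Z_0 + jZ_L·tanβl)
     = 75·(15.9 − j110)/(208 + j12.5)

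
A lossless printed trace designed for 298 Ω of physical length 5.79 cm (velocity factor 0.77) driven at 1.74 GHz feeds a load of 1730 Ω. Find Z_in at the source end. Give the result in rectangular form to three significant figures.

Z_in ≈ 289 + j585 Ω

λ = v/f = 0.77·c / 1.74 GHz = 0.133 m
βl = 2π·l/λ = 2π × 0.436 = 157°
tan(βl) = tan(157°) = -0.424
Z_in = Z_0·(Z_L + jZ_0·tanβl)/(Z_0 + jZ_L·tanβl)
     = 298·(1730 − j126)/(298 − j734)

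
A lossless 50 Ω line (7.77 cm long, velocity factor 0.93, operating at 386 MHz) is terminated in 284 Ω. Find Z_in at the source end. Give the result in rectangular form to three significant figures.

λ = v/f = 0.93·c / 386 MHz = 0.723 m
βl = 2π·l/λ = 2π × 0.107 = 38.7°
tan(βl) = tan(38.7°) = 0.801
Z_in = Z_0·(Z_L + jZ_0·tanβl)/(Z_0 + jZ_L·tanβl)
     = 50·(284 + j40.1)/(50 + j228)

Z_in ≈ 21.5 − j57.7 Ω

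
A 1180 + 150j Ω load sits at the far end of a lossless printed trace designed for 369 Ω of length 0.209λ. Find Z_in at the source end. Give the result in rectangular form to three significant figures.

Z_in ≈ 123 − j103 Ω

βl = 2π × 0.209 = 75.2°
tan(βl) = tan(75.2°) = 3.8
Z_in = Z_0·(Z_L + jZ_0·tanβl)/(Z_0 + jZ_L·tanβl)
     = 369·(1180 + j1550)/(-200 + j4480)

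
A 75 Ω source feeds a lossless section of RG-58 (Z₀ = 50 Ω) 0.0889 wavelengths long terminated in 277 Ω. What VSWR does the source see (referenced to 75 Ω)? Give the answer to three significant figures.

βl = 2π × 0.0889 = 32°
tan(βl) = 0.625
Z_in = Z_0·(Z_L + jZ_0·tanβl)/(Z_0 + jZ_L·tanβl) = 29.7 − j71.4 Ω
Γ_s = (Z_in − Z_s)/(Z_in + Z_s) = (-45.3 − j71.4)/(105 − j71.4), |Γ_s| = 0.668
VSWR = (1 + |Γ_s|)/(1 − |Γ_s|)

VSWR ≈ 5.02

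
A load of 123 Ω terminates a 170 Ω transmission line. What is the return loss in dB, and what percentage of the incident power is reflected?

Γ = (123 − 170)/(123 + 170) = -0.16
RL = −20·log₁₀(0.16) = 15.9 dB
P_refl/P_inc = |Γ|² = 0.0257

RL ≈ 15.9 dB; 2.57% of incident power reflected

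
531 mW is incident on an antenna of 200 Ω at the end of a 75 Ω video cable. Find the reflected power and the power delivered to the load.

P_reflected ≈ 110 mW; P_delivered ≈ 421 mW

Γ = (200 − 75)/(200 + 75) = 0.455
|Γ|² = 0.207
P_refl = |Γ|²·P_inc = 110 mW, P_del = (1 − |Γ|²)·P_inc = 421 mW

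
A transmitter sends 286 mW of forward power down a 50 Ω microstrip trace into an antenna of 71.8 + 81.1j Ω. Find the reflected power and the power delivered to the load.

|Γ| = |(21.8 + j81.1)/(121.8 + j81.1)| = 0.574
|Γ|² = 0.329
P_refl = |Γ|²·P_inc = 94.2 mW, P_del = (1 − |Γ|²)·P_inc = 192 mW

P_reflected ≈ 94.2 mW; P_delivered ≈ 192 mW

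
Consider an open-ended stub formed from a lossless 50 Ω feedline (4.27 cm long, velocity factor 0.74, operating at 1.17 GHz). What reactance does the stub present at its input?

λ = v/f = 0.74·c / 1.17 GHz = 0.19 m
βl = 2π·l/λ = 2π × 0.225 = 81°
tan(βl) = 6.32
For an open-ended stub, Z_in = −jZ_0·cot(βl) = −jZ_0/tan(βl)

X_in ≈ -7.91 Ω (capacitive)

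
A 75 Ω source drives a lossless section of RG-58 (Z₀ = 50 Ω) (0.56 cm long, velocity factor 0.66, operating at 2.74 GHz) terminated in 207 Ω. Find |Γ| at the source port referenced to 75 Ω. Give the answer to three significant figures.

|Γ| ≈ 0.561

λ = v/f = 0.66·c / 2.74 GHz = 0.0723 m
βl = 2π·l/λ = 2π × 0.0775 = 27.9°
tan(βl) = 0.529
Z_in = Z_0·(Z_L + jZ_0·tanβl)/(Z_0 + jZ_L·tanβl) = 45.7 − j73.6 Ω
Γ_s = (Z_in − Z_s)/(Z_in + Z_s) = (-29.3 − j73.6)/(121 − j73.6), |Γ_s| = 0.561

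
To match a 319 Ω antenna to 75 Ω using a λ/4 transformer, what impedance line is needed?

Z_qwt ≈ 155 Ω

Z_qwt = √(Z_0·R_L) = √(75 × 319) = √23920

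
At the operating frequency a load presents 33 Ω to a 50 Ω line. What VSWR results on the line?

VSWR ≈ 1.52

Γ = (33 − 50)/(33 + 50) = -0.205
VSWR = (1 + 0.205)/(1 − 0.205)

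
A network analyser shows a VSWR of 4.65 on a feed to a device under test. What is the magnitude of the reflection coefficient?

|Γ| ≈ 0.646

|Γ| = (S − 1)/(S + 1) = (4.65 − 1)/(4.65 + 1) = 3.65/5.65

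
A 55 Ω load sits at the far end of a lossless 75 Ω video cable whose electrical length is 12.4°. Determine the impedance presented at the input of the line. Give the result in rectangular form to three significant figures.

Z_in ≈ 56.2 + j7.43 Ω

tan(βl) = tan(12.4°) = 0.22
Z_in = Z_0·(Z_L + jZ_0·tanβl)/(Z_0 + jZ_L·tanβl)
     = 75·(55 + j16.5)/(75 + j12.1)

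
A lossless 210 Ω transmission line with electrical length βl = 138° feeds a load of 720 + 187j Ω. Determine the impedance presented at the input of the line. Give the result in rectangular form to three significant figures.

tan(βl) = tan(138°) = -0.9
Z_in = Z_0·(Z_L + jZ_0·tanβl)/(Z_0 + jZ_L·tanβl)
     = 210·(720 − j2.08)/(378 − j648)

Z_in ≈ 102 + j174 Ω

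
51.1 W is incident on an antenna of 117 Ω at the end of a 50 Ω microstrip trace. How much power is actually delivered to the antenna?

Γ = (117 − 50)/(117 + 50) = 0.401
|Γ|² = 0.161
P_refl = |Γ|²·P_inc = 8.23 W, P_del = (1 − |Γ|²)·P_inc = 42.9 W

P_delivered ≈ 42.9 W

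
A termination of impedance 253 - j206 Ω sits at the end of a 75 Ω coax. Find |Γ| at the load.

|Γ| ≈ 0.703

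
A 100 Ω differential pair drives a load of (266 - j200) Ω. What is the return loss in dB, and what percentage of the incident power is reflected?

Γ = (166 − j200)/(366 − j200), |Γ| = 0.623
RL = −20·log₁₀(0.623) = 4.11 dB
P_refl/P_inc = |Γ|² = 0.388

RL ≈ 4.11 dB; 38.8% of incident power reflected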